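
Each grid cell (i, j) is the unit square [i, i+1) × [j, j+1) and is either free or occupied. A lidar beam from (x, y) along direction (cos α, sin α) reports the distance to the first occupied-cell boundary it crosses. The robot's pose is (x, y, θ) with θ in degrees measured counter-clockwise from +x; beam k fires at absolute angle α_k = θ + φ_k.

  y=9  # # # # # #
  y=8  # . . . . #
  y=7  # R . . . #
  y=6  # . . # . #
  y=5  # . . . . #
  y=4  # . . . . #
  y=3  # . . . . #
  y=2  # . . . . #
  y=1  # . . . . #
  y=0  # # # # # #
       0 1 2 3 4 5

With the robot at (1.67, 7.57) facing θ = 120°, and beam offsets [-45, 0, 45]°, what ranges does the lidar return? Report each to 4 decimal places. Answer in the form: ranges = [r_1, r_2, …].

beam 1: φ=-45°, α=75°
  dir = (cos 75°, sin 75°) = (0.2588, 0.9659); from cell (1,7)
  next x-line at t=1.2750, next y-line at t=0.4452; Δt_x=3.8637, Δt_y=1.0353
    y: enter (1,8) at t=0.4452
    x: enter (2,8) at t=1.2750
    y: enter (2,9) at t=1.4804 ← occupied
  → r_1 = 1.4804
beam 2: φ=0°, α=120°
  dir = (cos 120°, sin 120°) = (-0.5000, 0.8660); from cell (1,7)
  next x-line at t=1.3400, next y-line at t=0.4965; Δt_x=2.0000, Δt_y=1.1547
    y: enter (1,8) at t=0.4965
    x: enter (0,8) at t=1.3400 ← occupied
  → r_2 = 1.3400
beam 3: φ=45°, α=165°
  dir = (cos 165°, sin 165°) = (-0.9659, 0.2588); from cell (1,7)
  next x-line at t=0.6936, next y-line at t=1.6614; Δt_x=1.0353, Δt_y=3.8637
    x: enter (0,7) at t=0.6936 ← occupied
  → r_3 = 0.6936

ranges = [1.4804, 1.3400, 0.6936]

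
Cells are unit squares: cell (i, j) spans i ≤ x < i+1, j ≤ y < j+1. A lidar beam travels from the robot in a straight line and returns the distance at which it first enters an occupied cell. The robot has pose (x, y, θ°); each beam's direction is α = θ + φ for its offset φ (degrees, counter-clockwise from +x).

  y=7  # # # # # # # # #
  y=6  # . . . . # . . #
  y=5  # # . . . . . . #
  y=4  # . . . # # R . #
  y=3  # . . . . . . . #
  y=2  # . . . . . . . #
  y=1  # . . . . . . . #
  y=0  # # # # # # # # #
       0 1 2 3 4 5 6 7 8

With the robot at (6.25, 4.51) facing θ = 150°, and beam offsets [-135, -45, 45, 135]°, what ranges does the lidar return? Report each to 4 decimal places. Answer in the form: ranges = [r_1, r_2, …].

ranges = [1.8117, 1.5426, 0.2588, 3.6338]

beam 1: φ=-135°, α=15°
  d=(0.9659,0.2588)  start (6,4)  tX=0.7765 tY=1.8932  stride 1/|dx|=1.0353 1/|dy|=3.8637
    cross x-line → (7,4), t=0.7765
    cross x-line → (8,4), t=1.8117 (wall)
  → r_1 = 1.8117
beam 2: φ=-45°, α=105°
  d=(-0.2588,0.9659)  start (6,4)  tX=0.9659 tY=0.5073  stride 1/|dx|=3.8637 1/|dy|=1.0353
    cross y-line → (6,5), t=0.5073
    cross x-line → (5,5), t=0.9659
    cross y-line → (5,6), t=1.5426 (wall)
  → r_2 = 1.5426
beam 3: φ=45°, α=195°
  d=(-0.9659,-0.2588)  start (6,4)  tX=0.2588 tY=1.9705  stride 1/|dx|=1.0353 1/|dy|=3.8637
    cross x-line → (5,4), t=0.2588 (wall)
  → r_3 = 0.2588
beam 4: φ=135°, α=285°
  d=(0.2588,-0.9659)  start (6,4)  tX=2.8978 tY=0.5280  stride 1/|dx|=3.8637 1/|dy|=1.0353
    cross y-line → (6,3), t=0.5280
    cross y-line → (6,2), t=1.5633
    cross y-line → (6,1), t=2.5985
    cross x-line → (7,1), t=2.8978
    cross y-line → (7,0), t=3.6338 (wall)
  → r_4 = 3.6338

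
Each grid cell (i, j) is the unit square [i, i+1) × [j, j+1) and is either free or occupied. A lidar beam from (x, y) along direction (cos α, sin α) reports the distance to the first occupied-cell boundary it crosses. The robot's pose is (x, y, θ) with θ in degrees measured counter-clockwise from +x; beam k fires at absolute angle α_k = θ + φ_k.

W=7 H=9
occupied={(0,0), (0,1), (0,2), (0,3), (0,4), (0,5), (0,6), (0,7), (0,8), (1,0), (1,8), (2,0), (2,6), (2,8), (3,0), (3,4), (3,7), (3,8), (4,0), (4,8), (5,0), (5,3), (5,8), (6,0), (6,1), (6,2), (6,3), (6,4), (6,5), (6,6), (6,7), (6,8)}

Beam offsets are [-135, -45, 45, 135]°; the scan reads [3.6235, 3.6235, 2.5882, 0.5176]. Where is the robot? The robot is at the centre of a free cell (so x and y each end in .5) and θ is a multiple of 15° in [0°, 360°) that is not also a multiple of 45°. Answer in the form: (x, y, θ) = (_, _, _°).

(x, y, θ) = (4.5, 3.5, 240°)

Candidates: 31 free-cell centres × 16 headings = 496 poses. Raycast each; keep the one whose scan matches to 4 dp.
  (2.5, 2.5, 300°): beam 1 = 1.5529 ≠ 3.6235 ✗
  (2.5, 7.5, 75°): beam 1 = 0.5774 ≠ 3.6235 ✗
  (3.5, 2.5, 345°): beam 1 = 2.8868 ≠ 3.6235 ✗
  (5.5, 2.5, 255°): beam 1 = 0.5774 ≠ 3.6235 ✗
  …
  (4.5, 3.5, 240°): r_1=3.6235, r_2=3.6235, r_3=2.5882, r_4=0.5176 — all match ✓
Unique over the lattice → pose = (4.5, 3.5, 240°).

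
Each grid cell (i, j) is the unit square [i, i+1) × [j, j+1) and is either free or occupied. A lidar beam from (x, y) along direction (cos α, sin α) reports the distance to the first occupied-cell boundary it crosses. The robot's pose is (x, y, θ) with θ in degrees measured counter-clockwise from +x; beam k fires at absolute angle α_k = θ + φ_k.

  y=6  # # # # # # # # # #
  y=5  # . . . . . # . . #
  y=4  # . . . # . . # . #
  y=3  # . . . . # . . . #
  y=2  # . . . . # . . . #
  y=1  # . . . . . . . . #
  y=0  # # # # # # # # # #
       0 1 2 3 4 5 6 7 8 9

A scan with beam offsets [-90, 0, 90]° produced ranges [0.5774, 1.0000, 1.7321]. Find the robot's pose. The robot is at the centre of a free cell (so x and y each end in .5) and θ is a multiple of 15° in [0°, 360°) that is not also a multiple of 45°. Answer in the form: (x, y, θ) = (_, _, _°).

(x, y, θ) = (5.5, 4.5, 30°)

Candidates: 35 free-cell centres × 16 headings = 560 poses. Raycast each; keep the one whose scan matches to 4 dp.
  (1.5, 3.5, 210°): beam 1 = 1.0000 ≠ 0.5774 ✗
  (8.5, 4.5, 150°): beam 1 = 1.0000 ≠ 0.5774 ✗
  (2.5, 5.5, 105°): beam 1 = 1.9319 ≠ 0.5774 ✗
  (7.5, 2.5, 300°): beam 1 = 3.0000 ≠ 0.5774 ✗
  (4.5, 5.5, 60°): beam 1 = 2.8868 ≠ 0.5774 ✗
  …
  (5.5, 4.5, 30°): r_1=0.5774, r_2=1.0000, r_3=1.7321 — all match ✓
Only this pose fits every beam.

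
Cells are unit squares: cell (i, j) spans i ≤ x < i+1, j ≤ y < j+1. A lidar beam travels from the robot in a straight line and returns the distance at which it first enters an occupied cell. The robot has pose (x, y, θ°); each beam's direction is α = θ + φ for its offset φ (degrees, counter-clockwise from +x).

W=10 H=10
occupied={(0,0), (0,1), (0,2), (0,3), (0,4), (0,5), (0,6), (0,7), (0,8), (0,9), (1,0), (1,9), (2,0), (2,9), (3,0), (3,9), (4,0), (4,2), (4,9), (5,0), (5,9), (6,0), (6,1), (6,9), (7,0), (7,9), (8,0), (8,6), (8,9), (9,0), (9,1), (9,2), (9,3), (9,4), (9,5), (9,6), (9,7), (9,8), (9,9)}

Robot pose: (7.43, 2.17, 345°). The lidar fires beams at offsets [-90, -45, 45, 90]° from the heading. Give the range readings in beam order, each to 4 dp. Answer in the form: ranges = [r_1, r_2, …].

beam 1: φ=-90°, α=255°
  direction (-0.2588, -0.9659); cell (7,2); t to first gridline: x 1.6614, y 0.1760 (then +3.8637 / +1.0353)
    (7,1) via y @ 0.1760
    (7,0) via y @ 1.2113  # hit
  → r_1 = 1.2113
beam 2: φ=-45°, α=300°
  direction (0.5000, -0.8660); cell (7,2); t to first gridline: x 1.1400, y 0.1963 (then +2.0000 / +1.1547)
    (7,1) via y @ 0.1963
    (8,1) via x @ 1.1400
    (8,0) via y @ 1.3510  # hit
  → r_2 = 1.3510
beam 3: φ=45°, α=30°
  direction (0.8660, 0.5000); cell (7,2); t to first gridline: x 0.6582, y 1.6600 (then +1.1547 / +2.0000)
    (8,2) via x @ 0.6582
    (8,3) via y @ 1.6600
    (9,3) via x @ 1.8129  # hit
  → r_3 = 1.8129
beam 4: φ=90°, α=75°
  direction (0.2588, 0.9659); cell (7,2); t to first gridline: x 2.2023, y 0.8593 (then +3.8637 / +1.0353)
    (7,3) via y @ 0.8593
    (7,4) via y @ 1.8946
    (8,4) via x @ 2.2023
    (8,5) via y @ 2.9298
    (8,6) via y @ 3.9651  # hit
  → r_4 = 3.9651

ranges = [1.2113, 1.3510, 1.8129, 3.9651]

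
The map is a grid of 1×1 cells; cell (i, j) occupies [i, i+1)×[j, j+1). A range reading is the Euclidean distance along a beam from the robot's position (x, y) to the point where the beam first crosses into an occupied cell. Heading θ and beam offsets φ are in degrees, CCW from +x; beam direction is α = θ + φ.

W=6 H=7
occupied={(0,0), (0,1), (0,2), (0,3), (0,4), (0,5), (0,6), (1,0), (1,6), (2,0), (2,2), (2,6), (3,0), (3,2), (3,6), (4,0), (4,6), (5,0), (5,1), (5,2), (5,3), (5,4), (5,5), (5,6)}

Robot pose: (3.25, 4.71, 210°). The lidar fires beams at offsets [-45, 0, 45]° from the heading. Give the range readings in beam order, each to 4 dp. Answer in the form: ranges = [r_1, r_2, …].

ranges = [2.3294, 2.5981, 1.7703]

beam 1: φ=-45°, α=165°
  direction (-0.9659, 0.2588); cell (3,4); t to first gridline: x 0.2588, y 1.1205 (then +1.0353 / +3.8637)
    (2,4) via x @ 0.2588
    (2,5) via y @ 1.1205
    (1,5) via x @ 1.2941
    (0,5) via x @ 2.3294  # hit
  → r_1 = 2.3294
beam 2: φ=0°, α=210°
  direction (-0.8660, -0.5000); cell (3,4); t to first gridline: x 0.2887, y 1.4200 (then +1.1547 / +2.0000)
    (2,4) via x @ 0.2887
    (2,3) via y @ 1.4200
    (1,3) via x @ 1.4434
    (0,3) via x @ 2.5981  # hit
  → r_2 = 2.5981
beam 3: φ=45°, α=255°
  direction (-0.2588, -0.9659); cell (3,4); t to first gridline: x 0.9659, y 0.7350 (then +3.8637 / +1.0353)
    (3,3) via y @ 0.7350
    (2,3) via x @ 0.9659
    (2,2) via y @ 1.7703  # hit
  → r_3 = 1.7703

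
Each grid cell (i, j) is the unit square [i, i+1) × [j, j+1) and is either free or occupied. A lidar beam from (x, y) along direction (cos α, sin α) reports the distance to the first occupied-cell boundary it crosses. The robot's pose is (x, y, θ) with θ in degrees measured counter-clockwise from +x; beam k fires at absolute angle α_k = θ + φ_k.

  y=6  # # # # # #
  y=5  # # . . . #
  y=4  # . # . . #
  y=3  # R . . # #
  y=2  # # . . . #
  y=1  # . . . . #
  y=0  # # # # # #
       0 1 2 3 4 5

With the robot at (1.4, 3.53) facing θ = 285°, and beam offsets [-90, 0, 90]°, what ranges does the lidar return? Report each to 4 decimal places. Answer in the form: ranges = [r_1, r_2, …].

ranges = [0.4141, 0.5487, 3.7270]

beam 1: φ=-90°, α=195°
  cosα=-0.9659 sinα=-0.2588 | (1,3) | tMaxX 0.4141 tMaxY 2.0478 | tΔX 1.0353 tΔY 3.8637
    t=0.4141 [x] (0,3) — stop
  → r_1 = 0.4141
beam 2: φ=0°, α=285°
  cosα=0.2588 sinα=-0.9659 | (1,3) | tMaxX 2.3182 tMaxY 0.5487 | tΔX 3.8637 tΔY 1.0353
    t=0.5487 [y] (1,2) — stop
  → r_2 = 0.5487
beam 3: φ=90°, α=15°
  cosα=0.9659 sinα=0.2588 | (1,3) | tMaxX 0.6212 tMaxY 1.8159 | tΔX 1.0353 tΔY 3.8637
    t=0.6212 [x] (2,3)
    t=1.6564 [x] (3,3)
    t=1.8159 [y] (3,4)
    t=2.6917 [x] (4,4)
    t=3.7270 [x] (5,4) — stop
  → r_3 = 3.7270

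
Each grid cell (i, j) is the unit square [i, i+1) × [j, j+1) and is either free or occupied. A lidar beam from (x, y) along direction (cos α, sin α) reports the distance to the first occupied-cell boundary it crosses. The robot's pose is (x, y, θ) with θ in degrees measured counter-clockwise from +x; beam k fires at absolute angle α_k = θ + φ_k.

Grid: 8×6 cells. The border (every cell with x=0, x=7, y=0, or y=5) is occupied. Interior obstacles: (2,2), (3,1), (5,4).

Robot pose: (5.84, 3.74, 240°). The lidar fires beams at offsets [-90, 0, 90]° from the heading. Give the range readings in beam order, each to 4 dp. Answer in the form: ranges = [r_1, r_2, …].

ranges = [0.5200, 3.1639, 1.3395]

beam 1: φ=-90°, α=150°
  dir = (cos 150°, sin 150°) = (-0.8660, 0.5000); from cell (5,3)
  next x-line at t=0.9699, next y-line at t=0.5200; Δt_x=1.1547, Δt_y=2.0000
    y: enter (5,4) at t=0.5200 ← occupied
  → r_1 = 0.5200
beam 2: φ=0°, α=240°
  dir = (cos 240°, sin 240°) = (-0.5000, -0.8660); from cell (5,3)
  next x-line at t=1.6800, next y-line at t=0.8545; Δt_x=2.0000, Δt_y=1.1547
    y: enter (5,2) at t=0.8545
    x: enter (4,2) at t=1.6800
    y: enter (4,1) at t=2.0092
    y: enter (4,0) at t=3.1639 ← occupied
  → r_2 = 3.1639
beam 3: φ=90°, α=330°
  dir = (cos 330°, sin 330°) = (0.8660, -0.5000); from cell (5,3)
  next x-line at t=0.1848, next y-line at t=1.4800; Δt_x=1.1547, Δt_y=2.0000
    x: enter (6,3) at t=0.1848
    x: enter (7,3) at t=1.3395 ← occupied
  → r_3 = 1.3395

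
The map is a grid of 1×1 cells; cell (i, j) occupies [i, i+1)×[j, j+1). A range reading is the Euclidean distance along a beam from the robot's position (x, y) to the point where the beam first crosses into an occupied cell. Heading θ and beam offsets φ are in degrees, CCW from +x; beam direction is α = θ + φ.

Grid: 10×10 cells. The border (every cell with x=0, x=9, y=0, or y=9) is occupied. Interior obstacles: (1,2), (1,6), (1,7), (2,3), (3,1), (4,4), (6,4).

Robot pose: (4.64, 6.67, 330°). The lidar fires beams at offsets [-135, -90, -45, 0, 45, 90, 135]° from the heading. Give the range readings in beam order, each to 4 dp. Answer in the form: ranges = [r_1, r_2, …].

ranges = [3.7684, 3.2800, 5.8700, 5.0345, 4.5138, 2.6905, 2.4122]

beam 1: φ=-135°, α=195°
  dir = (cos 195°, sin 195°) = (-0.9659, -0.2588); from cell (4,6)
  next x-line at t=0.6626, next y-line at t=2.5887; Δt_x=1.0353, Δt_y=3.8637
    x: enter (3,6) at t=0.6626
    x: enter (2,6) at t=1.6979
    y: enter (2,5) at t=2.5887
    x: enter (1,5) at t=2.7331
    x: enter (0,5) at t=3.7684 ← occupied
  → r_1 = 3.7684
beam 2: φ=-90°, α=240°
  dir = (cos 240°, sin 240°) = (-0.5000, -0.8660); from cell (4,6)
  next x-line at t=1.2800, next y-line at t=0.7736; Δt_x=2.0000, Δt_y=1.1547
    y: enter (4,5) at t=0.7736
    x: enter (3,5) at t=1.2800
    y: enter (3,4) at t=1.9283
    y: enter (3,3) at t=3.0831
    x: enter (2,3) at t=3.2800 ← occupied
  → r_2 = 3.2800
beam 3: φ=-45°, α=285°
  dir = (cos 285°, sin 285°) = (0.2588, -0.9659); from cell (4,6)
  next x-line at t=1.3909, next y-line at t=0.6936; Δt_x=3.8637, Δt_y=1.0353
    y: enter (4,5) at t=0.6936
    x: enter (5,5) at t=1.3909
    y: enter (5,4) at t=1.7289
    y: enter (5,3) at t=2.7642
    y: enter (5,2) at t=3.7995
    y: enter (5,1) at t=4.8347
    x: enter (6,1) at t=5.2546
    y: enter (6,0) at t=5.8700 ← occupied
  → r_3 = 5.8700
beam 4: φ=0°, α=330°
  dir = (cos 330°, sin 330°) = (0.8660, -0.5000); from cell (4,6)
  next x-line at t=0.4157, next y-line at t=1.3400; Δt_x=1.1547, Δt_y=2.0000
    x: enter (5,6) at t=0.4157
    y: enter (5,5) at t=1.3400
    x: enter (6,5) at t=1.5704
    x: enter (7,5) at t=2.7251
    y: enter (7,4) at t=3.3400
    x: enter (8,4) at t=3.8798
    x: enter (9,4) at t=5.0345 ← occupied
  → r_4 = 5.0345
beam 5: φ=45°, α=15°
  dir = (cos 15°, sin 15°) = (0.9659, 0.2588); from cell (4,6)
  next x-line at t=0.3727, next y-line at t=1.2750; Δt_x=1.0353, Δt_y=3.8637
    x: enter (5,6) at t=0.3727
    y: enter (5,7) at t=1.2750
    x: enter (6,7) at t=1.4080
    x: enter (7,7) at t=2.4433
    x: enter (8,7) at t=3.4785
    x: enter (9,7) at t=4.5138 ← occupied
  → r_5 = 4.5138
beam 6: φ=90°, α=60°
  dir = (cos 60°, sin 60°) = (0.5000, 0.8660); from cell (4,6)
  next x-line at t=0.7200, next y-line at t=0.3811; Δt_x=2.0000, Δt_y=1.1547
    y: enter (4,7) at t=0.3811
    x: enter (5,7) at t=0.7200
    y: enter (5,8) at t=1.5358
    y: enter (5,9) at t=2.6905 ← occupied
  → r_6 = 2.6905
beam 7: φ=135°, α=105°
  dir = (cos 105°, sin 105°) = (-0.2588, 0.9659); from cell (4,6)
  next x-line at t=2.4728, next y-line at t=0.3416; Δt_x=3.8637, Δt_y=1.0353
    y: enter (4,7) at t=0.3416
    y: enter (4,8) at t=1.3769
    y: enter (4,9) at t=2.4122 ← occupied
  → r_7 = 2.4122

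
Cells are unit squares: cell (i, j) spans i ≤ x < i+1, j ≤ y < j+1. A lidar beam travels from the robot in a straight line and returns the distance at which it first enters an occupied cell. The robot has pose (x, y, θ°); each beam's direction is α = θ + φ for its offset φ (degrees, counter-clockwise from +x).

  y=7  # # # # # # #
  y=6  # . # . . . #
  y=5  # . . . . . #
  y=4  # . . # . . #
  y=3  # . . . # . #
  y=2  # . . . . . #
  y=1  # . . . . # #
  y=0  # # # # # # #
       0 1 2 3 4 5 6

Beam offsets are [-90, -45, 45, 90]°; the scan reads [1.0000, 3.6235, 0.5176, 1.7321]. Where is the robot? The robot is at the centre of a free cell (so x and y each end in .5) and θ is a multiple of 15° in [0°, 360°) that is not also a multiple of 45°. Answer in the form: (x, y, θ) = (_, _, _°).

(x, y, θ) = (2.5, 5.5, 60°)

The pose lattice has 26·16 = 416 candidates. Test each by forward raycasting.
  (5.5, 6.5, 210°): beam 1 = 0.5774 ≠ 1.0000 ✗
  (3.5, 2.5, 300°): beam 1 = 2.8868 ≠ 1.0000 ✗
  (1.5, 3.5, 75°): beam 1 = 4.6587 ≠ 1.0000 ✗
  (4.5, 5.5, 75°): beam 1 = 1.5529 ≠ 1.0000 ✗
  (2.5, 4.5, 75°): beam 1 = 0.5176 ≠ 1.0000 ✗
  …
  (2.5, 5.5, 60°): r_1=1.0000, r_2=3.6235, r_3=0.5176, r_4=1.7321 — all match ✓
Only this pose fits every beam.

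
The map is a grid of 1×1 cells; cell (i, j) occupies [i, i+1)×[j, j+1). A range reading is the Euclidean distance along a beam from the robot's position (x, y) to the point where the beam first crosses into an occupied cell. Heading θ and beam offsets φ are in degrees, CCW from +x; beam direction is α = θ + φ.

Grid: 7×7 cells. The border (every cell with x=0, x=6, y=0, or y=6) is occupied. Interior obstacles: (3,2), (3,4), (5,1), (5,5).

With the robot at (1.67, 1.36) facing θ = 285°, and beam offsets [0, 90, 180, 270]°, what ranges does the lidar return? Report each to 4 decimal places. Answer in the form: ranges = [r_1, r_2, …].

ranges = [0.3727, 4.4827, 2.5887, 0.6936]

beam 1: φ=0°, α=285°
  dir = (cos 285°, sin 285°) = (0.2588, -0.9659); from cell (1,1)
  next x-line at t=1.2750, next y-line at t=0.3727; Δt_x=3.8637, Δt_y=1.0353
    y: enter (1,0) at t=0.3727 ← occupied
  → r_1 = 0.3727
beam 2: φ=90°, α=15°
  dir = (cos 15°, sin 15°) = (0.9659, 0.2588); from cell (1,1)
  next x-line at t=0.3416, next y-line at t=2.4728; Δt_x=1.0353, Δt_y=3.8637
    x: enter (2,1) at t=0.3416
    x: enter (3,1) at t=1.3769
    x: enter (4,1) at t=2.4122
    y: enter (4,2) at t=2.4728
    x: enter (5,2) at t=3.4475
    x: enter (6,2) at t=4.4827 ← occupied
  → r_2 = 4.4827
beam 3: φ=180°, α=105°
  dir = (cos 105°, sin 105°) = (-0.2588, 0.9659); from cell (1,1)
  next x-line at t=2.5887, next y-line at t=0.6626; Δt_x=3.8637, Δt_y=1.0353
    y: enter (1,2) at t=0.6626
    y: enter (1,3) at t=1.6979
    x: enter (0,3) at t=2.5887 ← occupied
  → r_3 = 2.5887
beam 4: φ=270°, α=195°
  dir = (cos 195°, sin 195°) = (-0.9659, -0.2588); from cell (1,1)
  next x-line at t=0.6936, next y-line at t=1.3909; Δt_x=1.0353, Δt_y=3.8637
    x: enter (0,1) at t=0.6936 ← occupied
  → r_4 = 0.6936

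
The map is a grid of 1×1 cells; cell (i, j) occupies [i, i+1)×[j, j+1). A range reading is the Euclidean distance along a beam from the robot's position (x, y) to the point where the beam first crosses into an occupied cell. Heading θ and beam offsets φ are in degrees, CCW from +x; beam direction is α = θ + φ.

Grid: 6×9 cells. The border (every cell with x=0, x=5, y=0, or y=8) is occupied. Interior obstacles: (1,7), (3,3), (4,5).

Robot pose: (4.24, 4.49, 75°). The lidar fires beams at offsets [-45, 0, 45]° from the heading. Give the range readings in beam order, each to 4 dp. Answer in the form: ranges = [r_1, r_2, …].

beam 1: φ=-45°, α=30°
  d=(0.8660,0.5000)  start (4,4)  tX=0.8776 tY=1.0200  stride 1/|dx|=1.1547 1/|dy|=2.0000
    cross x-line → (5,4), t=0.8776 (wall)
  → r_1 = 0.8776
beam 2: φ=0°, α=75°
  d=(0.2588,0.9659)  start (4,4)  tX=2.9364 tY=0.5280  stride 1/|dx|=3.8637 1/|dy|=1.0353
    cross y-line → (4,5), t=0.5280 (wall)
  → r_2 = 0.5280
beam 3: φ=45°, α=120°
  d=(-0.5000,0.8660)  start (4,4)  tX=0.4800 tY=0.5889  stride 1/|dx|=2.0000 1/|dy|=1.1547
    cross x-line → (3,4), t=0.4800
    cross y-line → (3,5), t=0.5889
    cross y-line → (3,6), t=1.7436
    cross x-line → (2,6), t=2.4800
    cross y-line → (2,7), t=2.8983
    cross y-line → (2,8), t=4.0530 (wall)
  → r_3 = 4.0530

ranges = [0.8776, 0.5280, 4.0530]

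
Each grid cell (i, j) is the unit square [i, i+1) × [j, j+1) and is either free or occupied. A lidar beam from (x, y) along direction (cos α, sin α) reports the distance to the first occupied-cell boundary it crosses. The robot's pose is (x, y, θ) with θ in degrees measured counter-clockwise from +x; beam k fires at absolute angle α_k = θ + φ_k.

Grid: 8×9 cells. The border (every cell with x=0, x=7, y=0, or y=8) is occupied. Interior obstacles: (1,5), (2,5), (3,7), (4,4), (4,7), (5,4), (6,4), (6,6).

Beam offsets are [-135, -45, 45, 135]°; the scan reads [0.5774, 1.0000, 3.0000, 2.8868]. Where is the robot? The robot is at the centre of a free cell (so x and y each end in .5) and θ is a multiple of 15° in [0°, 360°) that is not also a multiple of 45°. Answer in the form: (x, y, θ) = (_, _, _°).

Enumerate (i+0.5, j+0.5, θ) over the 34 free cells and 16 admissible headings. For each, cast all 4 beams and compare to the given ranges.
  (5.5, 5.5, 105°): beam 1 = 1.0000 ≠ 0.5774 ✗
  (4.5, 1.5, 195°): beam 1 = 2.8868 ≠ 0.5774 ✗
  (2.5, 4.5, 210°): beam 1 = 0.5176 ≠ 0.5774 ✗
  (1.5, 6.5, 75°): beam 2 = 1.7321 ≠ 1.0000 ✗
  …
  (1.5, 2.5, 285°): r_1=0.5774, r_2=1.0000, r_3=3.0000, r_4=2.8868 — all match ✓
No second candidate reproduces the full scan.

(x, y, θ) = (1.5, 2.5, 285°)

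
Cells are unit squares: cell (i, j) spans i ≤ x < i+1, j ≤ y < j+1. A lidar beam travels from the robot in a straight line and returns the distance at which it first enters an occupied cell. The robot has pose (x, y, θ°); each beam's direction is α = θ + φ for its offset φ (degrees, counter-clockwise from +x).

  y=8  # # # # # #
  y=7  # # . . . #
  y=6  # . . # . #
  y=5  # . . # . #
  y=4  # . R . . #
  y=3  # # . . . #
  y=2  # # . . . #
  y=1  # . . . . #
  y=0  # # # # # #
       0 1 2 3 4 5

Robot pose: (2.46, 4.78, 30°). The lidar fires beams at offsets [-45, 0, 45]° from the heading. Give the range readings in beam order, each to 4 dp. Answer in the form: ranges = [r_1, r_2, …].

ranges = [2.6296, 0.6235, 2.0864]

beam 1: φ=-45°, α=345°
  dir = (cos 345°, sin 345°) = (0.9659, -0.2588); from cell (2,4)
  next x-line at t=0.5590, next y-line at t=3.0137; Δt_x=1.0353, Δt_y=3.8637
    x: enter (3,4) at t=0.5590
    x: enter (4,4) at t=1.5943
    x: enter (5,4) at t=2.6296 ← occupied
  → r_1 = 2.6296
beam 2: φ=0°, α=30°
  dir = (cos 30°, sin 30°) = (0.8660, 0.5000); from cell (2,4)
  next x-line at t=0.6235, next y-line at t=0.4400; Δt_x=1.1547, Δt_y=2.0000
    y: enter (2,5) at t=0.4400
    x: enter (3,5) at t=0.6235 ← occupied
  → r_2 = 0.6235
beam 3: φ=45°, α=75°
  dir = (cos 75°, sin 75°) = (0.2588, 0.9659); from cell (2,4)
  next x-line at t=2.0864, next y-line at t=0.2278; Δt_x=3.8637, Δt_y=1.0353
    y: enter (2,5) at t=0.2278
    y: enter (2,6) at t=1.2630
    x: enter (3,6) at t=2.0864 ← occupied
  → r_3 = 2.0864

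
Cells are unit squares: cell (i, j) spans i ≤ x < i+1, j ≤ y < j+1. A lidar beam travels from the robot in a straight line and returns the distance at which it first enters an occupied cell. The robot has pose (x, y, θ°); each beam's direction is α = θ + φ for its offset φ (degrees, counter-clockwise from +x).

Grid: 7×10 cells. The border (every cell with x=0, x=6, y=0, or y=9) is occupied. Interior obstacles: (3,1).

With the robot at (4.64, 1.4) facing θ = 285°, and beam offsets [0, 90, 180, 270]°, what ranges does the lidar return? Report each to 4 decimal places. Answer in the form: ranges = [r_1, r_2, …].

ranges = [0.4141, 1.4080, 7.8681, 0.6626]

beam 1: φ=0°, α=285°
  dir = (cos 285°, sin 285°) = (0.2588, -0.9659); from cell (4,1)
  next x-line at t=1.3909, next y-line at t=0.4141; Δt_x=3.8637, Δt_y=1.0353
    y: enter (4,0) at t=0.4141 ← occupied
  → r_1 = 0.4141
beam 2: φ=90°, α=15°
  dir = (cos 15°, sin 15°) = (0.9659, 0.2588); from cell (4,1)
  next x-line at t=0.3727, next y-line at t=2.3182; Δt_x=1.0353, Δt_y=3.8637
    x: enter (5,1) at t=0.3727
    x: enter (6,1) at t=1.4080 ← occupied
  → r_2 = 1.4080
beam 3: φ=180°, α=105°
  dir = (cos 105°, sin 105°) = (-0.2588, 0.9659); from cell (4,1)
  next x-line at t=2.4728, next y-line at t=0.6212; Δt_x=3.8637, Δt_y=1.0353
    y: enter (4,2) at t=0.6212
    y: enter (4,3) at t=1.6564
    x: enter (3,3) at t=2.4728
    y: enter (3,4) at t=2.6917
    y: enter (3,5) at t=3.7270
    y: enter (3,6) at t=4.7623
    y: enter (3,7) at t=5.7975
    x: enter (2,7) at t=6.3365
    y: enter (2,8) at t=6.8328
    y: enter (2,9) at t=7.8681 ← occupied
  → r_3 = 7.8681
beam 4: φ=270°, α=195°
  dir = (cos 195°, sin 195°) = (-0.9659, -0.2588); from cell (4,1)
  next x-line at t=0.6626, next y-line at t=1.5455; Δt_x=1.0353, Δt_y=3.8637
    x: enter (3,1) at t=0.6626 ← occupied
  → r_4 = 0.6626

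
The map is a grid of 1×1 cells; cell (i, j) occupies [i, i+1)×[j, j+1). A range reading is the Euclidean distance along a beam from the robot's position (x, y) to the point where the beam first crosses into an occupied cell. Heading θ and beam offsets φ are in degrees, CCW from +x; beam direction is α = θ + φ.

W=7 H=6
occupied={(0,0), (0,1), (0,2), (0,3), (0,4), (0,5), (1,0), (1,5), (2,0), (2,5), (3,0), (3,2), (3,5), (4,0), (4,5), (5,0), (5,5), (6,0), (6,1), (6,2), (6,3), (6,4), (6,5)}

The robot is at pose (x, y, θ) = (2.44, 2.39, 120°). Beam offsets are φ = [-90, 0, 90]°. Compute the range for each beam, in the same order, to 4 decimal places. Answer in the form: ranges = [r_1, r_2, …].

beam 1: φ=-90°, α=30°
  cosα=0.8660 sinα=0.5000 | (2,2) | tMaxX 0.6466 tMaxY 1.2200 | tΔX 1.1547 tΔY 2.0000
    t=0.6466 [x] (3,2) — stop
  → r_1 = 0.6466
beam 2: φ=0°, α=120°
  cosα=-0.5000 sinα=0.8660 | (2,2) | tMaxX 0.8800 tMaxY 0.7044 | tΔX 2.0000 tΔY 1.1547
    t=0.7044 [y] (2,3)
    t=0.8800 [x] (1,3)
    t=1.8591 [y] (1,4)
    t=2.8800 [x] (0,4) — stop
  → r_2 = 2.8800
beam 3: φ=90°, α=210°
  cosα=-0.8660 sinα=-0.5000 | (2,2) | tMaxX 0.5081 tMaxY 0.7800 | tΔX 1.1547 tΔY 2.0000
    t=0.5081 [x] (1,2)
    t=0.7800 [y] (1,1)
    t=1.6628 [x] (0,1) — stop
  → r_3 = 1.6628

ranges = [0.6466, 2.8800, 1.6628]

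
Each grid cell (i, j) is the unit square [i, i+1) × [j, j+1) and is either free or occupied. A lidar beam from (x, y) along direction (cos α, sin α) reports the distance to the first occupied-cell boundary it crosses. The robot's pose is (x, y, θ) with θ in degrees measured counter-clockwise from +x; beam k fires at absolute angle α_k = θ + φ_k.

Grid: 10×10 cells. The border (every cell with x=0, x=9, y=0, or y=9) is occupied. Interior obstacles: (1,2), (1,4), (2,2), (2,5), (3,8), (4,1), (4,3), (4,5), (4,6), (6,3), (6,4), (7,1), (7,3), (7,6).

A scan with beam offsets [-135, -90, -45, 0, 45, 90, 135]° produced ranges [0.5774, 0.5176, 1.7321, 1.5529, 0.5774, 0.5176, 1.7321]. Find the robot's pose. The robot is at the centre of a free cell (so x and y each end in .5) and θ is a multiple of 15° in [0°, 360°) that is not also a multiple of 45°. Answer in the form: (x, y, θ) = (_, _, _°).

Candidates: 50 free-cell centres × 16 headings = 800 poses. Raycast each; keep the one whose scan matches to 4 dp.
  (8.5, 4.5, 210°): beam 1 = 1.9319 ≠ 0.5774 ✗
  (7.5, 5.5, 240°): beam 1 = 0.5176 ≠ 0.5774 ✗
  (2.5, 6.5, 165°): beam 1 = 5.0000 ≠ 0.5774 ✗
  (5.5, 4.5, 15°): beam 1 = 1.0000 ≠ 0.5774 ✗
  …
  (4.5, 4.5, 15°): r_1=0.5774, r_2=0.5176, r_3=1.7321, r_4=1.5529, r_5=0.5774, r_6=0.5176, r_7=1.7321 — all match ✓
Unique over the lattice → pose = (4.5, 4.5, 15°).

(x, y, θ) = (4.5, 4.5, 15°)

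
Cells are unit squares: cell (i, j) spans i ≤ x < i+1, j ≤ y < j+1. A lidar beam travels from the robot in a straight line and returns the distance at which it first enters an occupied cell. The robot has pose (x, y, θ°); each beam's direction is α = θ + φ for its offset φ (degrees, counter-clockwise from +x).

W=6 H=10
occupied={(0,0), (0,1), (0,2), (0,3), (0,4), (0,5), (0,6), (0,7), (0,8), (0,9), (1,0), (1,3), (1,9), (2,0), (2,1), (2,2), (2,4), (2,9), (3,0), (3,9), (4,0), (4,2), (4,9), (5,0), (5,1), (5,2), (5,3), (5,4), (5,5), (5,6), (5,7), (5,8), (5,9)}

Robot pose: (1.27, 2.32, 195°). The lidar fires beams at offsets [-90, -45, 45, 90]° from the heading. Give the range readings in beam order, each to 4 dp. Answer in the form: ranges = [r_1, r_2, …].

beam 1: φ=-90°, α=105°
  cosα=-0.2588 sinα=0.9659 | (1,2) | tMaxX 1.0432 tMaxY 0.7040 | tΔX 3.8637 tΔY 1.0353
    t=0.7040 [y] (1,3) — stop
  → r_1 = 0.7040
beam 2: φ=-45°, α=150°
  cosα=-0.8660 sinα=0.5000 | (1,2) | tMaxX 0.3118 tMaxY 1.3600 | tΔX 1.1547 tΔY 2.0000
    t=0.3118 [x] (0,2) — stop
  → r_2 = 0.3118
beam 3: φ=45°, α=240°
  cosα=-0.5000 sinα=-0.8660 | (1,2) | tMaxX 0.5400 tMaxY 0.3695 | tΔX 2.0000 tΔY 1.1547
    t=0.3695 [y] (1,1)
    t=0.5400 [x] (0,1) — stop
  → r_3 = 0.5400
beam 4: φ=90°, α=285°
  cosα=0.2588 sinα=-0.9659 | (1,2) | tMaxX 2.8205 tMaxY 0.3313 | tΔX 3.8637 tΔY 1.0353
    t=0.3313 [y] (1,1)
    t=1.3666 [y] (1,0) — stop
  → r_4 = 1.3666

ranges = [0.7040, 0.3118, 0.5400, 1.3666]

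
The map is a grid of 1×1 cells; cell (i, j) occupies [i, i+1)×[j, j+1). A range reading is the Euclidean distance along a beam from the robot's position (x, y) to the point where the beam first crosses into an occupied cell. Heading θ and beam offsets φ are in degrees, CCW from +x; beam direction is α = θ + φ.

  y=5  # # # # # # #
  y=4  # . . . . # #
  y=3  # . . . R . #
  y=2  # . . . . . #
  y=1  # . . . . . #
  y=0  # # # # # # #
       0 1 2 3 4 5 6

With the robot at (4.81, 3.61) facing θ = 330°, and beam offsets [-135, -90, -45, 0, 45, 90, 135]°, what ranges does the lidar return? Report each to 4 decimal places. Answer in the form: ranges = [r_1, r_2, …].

beam 1: φ=-135°, α=195°
  cosα=-0.9659 sinα=-0.2588 | (4,3) | tMaxX 0.8386 tMaxY 2.3569 | tΔX 1.0353 tΔY 3.8637
    t=0.8386 [x] (3,3)
    t=1.8738 [x] (2,3)
    t=2.3569 [y] (2,2)
    t=2.9091 [x] (1,2)
    t=3.9444 [x] (0,2) — stop
  → r_1 = 3.9444
beam 2: φ=-90°, α=240°
  cosα=-0.5000 sinα=-0.8660 | (4,3) | tMaxX 1.6200 tMaxY 0.7044 | tΔX 2.0000 tΔY 1.1547
    t=0.7044 [y] (4,2)
    t=1.6200 [x] (3,2)
    t=1.8591 [y] (3,1)
    t=3.0138 [y] (3,0) — stop
  → r_2 = 3.0138
beam 3: φ=-45°, α=285°
  cosα=0.2588 sinα=-0.9659 | (4,3) | tMaxX 0.7341 tMaxY 0.6315 | tΔX 3.8637 tΔY 1.0353
    t=0.6315 [y] (4,2)
    t=0.7341 [x] (5,2)
    t=1.6668 [y] (5,1)
    t=2.7021 [y] (5,0) — stop
  → r_3 = 2.7021
beam 4: φ=0°, α=330°
  cosα=0.8660 sinα=-0.5000 | (4,3) | tMaxX 0.2194 tMaxY 1.2200 | tΔX 1.1547 tΔY 2.0000
    t=0.2194 [x] (5,3)
    t=1.2200 [y] (5,2)
    t=1.3741 [x] (6,2) — stop
  → r_4 = 1.3741
beam 5: φ=45°, α=15°
  cosα=0.9659 sinα=0.2588 | (4,3) | tMaxX 0.1967 tMaxY 1.5068 | tΔX 1.0353 tΔY 3.8637
    t=0.1967 [x] (5,3)
    t=1.2320 [x] (6,3) — stop
  → r_5 = 1.2320
beam 6: φ=90°, α=60°
  cosα=0.5000 sinα=0.8660 | (4,3) | tMaxX 0.3800 tMaxY 0.4503 | tΔX 2.0000 tΔY 1.1547
    t=0.3800 [x] (5,3)
    t=0.4503 [y] (5,4) — stop
  → r_6 = 0.4503
beam 7: φ=135°, α=105°
  cosα=-0.2588 sinα=0.9659 | (4,3) | tMaxX 3.1296 tMaxY 0.4038 | tΔX 3.8637 tΔY 1.0353
    t=0.4038 [y] (4,4)
    t=1.4390 [y] (4,5) — stop
  → r_7 = 1.4390

ranges = [3.9444, 3.0138, 2.7021, 1.3741, 1.2320, 0.4503, 1.4390]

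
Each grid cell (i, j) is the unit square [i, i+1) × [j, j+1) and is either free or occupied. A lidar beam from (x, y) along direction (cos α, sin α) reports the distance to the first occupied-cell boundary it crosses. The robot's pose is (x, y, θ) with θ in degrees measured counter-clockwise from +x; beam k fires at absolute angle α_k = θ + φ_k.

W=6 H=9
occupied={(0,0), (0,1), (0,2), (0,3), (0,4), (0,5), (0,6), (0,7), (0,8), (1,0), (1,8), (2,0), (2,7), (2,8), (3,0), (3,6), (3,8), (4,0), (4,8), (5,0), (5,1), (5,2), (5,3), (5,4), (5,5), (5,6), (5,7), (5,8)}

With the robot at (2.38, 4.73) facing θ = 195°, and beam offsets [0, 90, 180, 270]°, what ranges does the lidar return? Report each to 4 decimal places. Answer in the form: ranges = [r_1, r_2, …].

ranges = [1.4287, 3.8616, 2.7124, 3.3854]

beam 1: φ=0°, α=195°
  cosα=-0.9659 sinα=-0.2588 | (2,4) | tMaxX 0.3934 tMaxY 2.8205 | tΔX 1.0353 tΔY 3.8637
    t=0.3934 [x] (1,4)
    t=1.4287 [x] (0,4) — stop
  → r_1 = 1.4287
beam 2: φ=90°, α=285°
  cosα=0.2588 sinα=-0.9659 | (2,4) | tMaxX 2.3955 tMaxY 0.7558 | tΔX 3.8637 tΔY 1.0353
    t=0.7558 [y] (2,3)
    t=1.7910 [y] (2,2)
    t=2.3955 [x] (3,2)
    t=2.8263 [y] (3,1)
    t=3.8616 [y] (3,0) — stop
  → r_2 = 3.8616
beam 3: φ=180°, α=15°
  cosα=0.9659 sinα=0.2588 | (2,4) | tMaxX 0.6419 tMaxY 1.0432 | tΔX 1.0353 tΔY 3.8637
    t=0.6419 [x] (3,4)
    t=1.0432 [y] (3,5)
    t=1.6771 [x] (4,5)
    t=2.7124 [x] (5,5) — stop
  → r_3 = 2.7124
beam 4: φ=270°, α=105°
  cosα=-0.2588 sinα=0.9659 | (2,4) | tMaxX 1.4682 tMaxY 0.2795 | tΔX 3.8637 tΔY 1.0353
    t=0.2795 [y] (2,5)
    t=1.3148 [y] (2,6)
    t=1.4682 [x] (1,6)
    t=2.3501 [y] (1,7)
    t=3.3854 [y] (1,8) — stop
  → r_4 = 3.3854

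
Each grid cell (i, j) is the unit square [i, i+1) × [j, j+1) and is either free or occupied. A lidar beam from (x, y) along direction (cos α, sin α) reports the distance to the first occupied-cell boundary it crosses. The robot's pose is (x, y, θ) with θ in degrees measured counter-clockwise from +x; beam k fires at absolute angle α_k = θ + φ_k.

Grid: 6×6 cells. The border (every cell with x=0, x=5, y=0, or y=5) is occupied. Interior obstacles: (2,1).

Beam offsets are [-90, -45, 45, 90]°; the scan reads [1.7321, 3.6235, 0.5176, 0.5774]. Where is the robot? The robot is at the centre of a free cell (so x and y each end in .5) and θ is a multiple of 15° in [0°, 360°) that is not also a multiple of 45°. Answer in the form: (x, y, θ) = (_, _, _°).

Candidates: 15 free-cell centres × 16 headings = 240 poses. Raycast each; keep the one whose scan matches to 4 dp.
  (2.5, 2.5, 30°): beam 1 = 0.5774 ≠ 1.7321 ✗
  (4.5, 2.5, 60°): beam 1 = 0.5774 ≠ 1.7321 ✗
  (4.5, 2.5, 30°): beam 1 = 1.0000 ≠ 1.7321 ✗
  (2.5, 2.5, 330°): beam 1 = 0.5774 ≠ 1.7321 ✗
  …
  (3.5, 1.5, 120°): r_1=1.7321, r_2=3.6235, r_3=0.5176, r_4=0.5774 — all match ✓
Unique over the lattice → pose = (3.5, 1.5, 120°).

(x, y, θ) = (3.5, 1.5, 120°)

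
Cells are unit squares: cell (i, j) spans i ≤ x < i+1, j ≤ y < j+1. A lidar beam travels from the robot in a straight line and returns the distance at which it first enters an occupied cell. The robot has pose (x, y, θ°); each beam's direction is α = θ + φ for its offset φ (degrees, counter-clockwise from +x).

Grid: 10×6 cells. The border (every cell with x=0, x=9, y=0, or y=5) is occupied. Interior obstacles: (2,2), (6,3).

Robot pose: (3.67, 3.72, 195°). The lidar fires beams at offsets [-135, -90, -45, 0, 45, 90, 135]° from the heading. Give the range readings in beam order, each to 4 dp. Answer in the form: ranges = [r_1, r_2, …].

ranges = [1.4780, 1.3252, 2.5600, 2.7642, 1.3400, 2.8160, 5.4400]

beam 1: φ=-135°, α=60°
  direction (0.5000, 0.8660); cell (3,3); t to first gridline: x 0.6600, y 0.3233 (then +2.0000 / +1.1547)
    (3,4) via y @ 0.3233
    (4,4) via x @ 0.6600
    (4,5) via y @ 1.4780  # hit
  → r_1 = 1.4780
beam 2: φ=-90°, α=105°
  direction (-0.2588, 0.9659); cell (3,3); t to first gridline: x 2.5887, y 0.2899 (then +3.8637 / +1.0353)
    (3,4) via y @ 0.2899
    (3,5) via y @ 1.3252  # hit
  → r_2 = 1.3252
beam 3: φ=-45°, α=150°
  direction (-0.8660, 0.5000); cell (3,3); t to first gridline: x 0.7736, y 0.5600 (then +1.1547 / +2.0000)
    (3,4) via y @ 0.5600
    (2,4) via x @ 0.7736
    (1,4) via x @ 1.9283
    (1,5) via y @ 2.5600  # hit
  → r_3 = 2.5600
beam 4: φ=0°, α=195°
  direction (-0.9659, -0.2588); cell (3,3); t to first gridline: x 0.6936, y 2.7819 (then +1.0353 / +3.8637)
    (2,3) via x @ 0.6936
    (1,3) via x @ 1.7289
    (0,3) via x @ 2.7642  # hit
  → r_4 = 2.7642
beam 5: φ=45°, α=240°
  direction (-0.5000, -0.8660); cell (3,3); t to first gridline: x 1.3400, y 0.8314 (then +2.0000 / +1.1547)
    (3,2) via y @ 0.8314
    (2,2) via x @ 1.3400  # hit
  → r_5 = 1.3400
beam 6: φ=90°, α=285°
  direction (0.2588, -0.9659); cell (3,3); t to first gridline: x 1.2750, y 0.7454 (then +3.8637 / +1.0353)
    (3,2) via y @ 0.7454
    (4,2) via x @ 1.2750
    (4,1) via y @ 1.7807
    (4,0) via y @ 2.8160  # hit
  → r_6 = 2.8160
beam 7: φ=135°, α=330°
  direction (0.8660, -0.5000); cell (3,3); t to first gridline: x 0.3811, y 1.4400 (then +1.1547 / +2.0000)
    (4,3) via x @ 0.3811
    (4,2) via y @ 1.4400
    (5,2) via x @ 1.5358
    (6,2) via x @ 2.6905
    (6,1) via y @ 3.4400
    (7,1) via x @ 3.8452
    (8,1) via x @ 4.9999
    (8,0) via y @ 5.4400  # hit
  → r_7 = 5.4400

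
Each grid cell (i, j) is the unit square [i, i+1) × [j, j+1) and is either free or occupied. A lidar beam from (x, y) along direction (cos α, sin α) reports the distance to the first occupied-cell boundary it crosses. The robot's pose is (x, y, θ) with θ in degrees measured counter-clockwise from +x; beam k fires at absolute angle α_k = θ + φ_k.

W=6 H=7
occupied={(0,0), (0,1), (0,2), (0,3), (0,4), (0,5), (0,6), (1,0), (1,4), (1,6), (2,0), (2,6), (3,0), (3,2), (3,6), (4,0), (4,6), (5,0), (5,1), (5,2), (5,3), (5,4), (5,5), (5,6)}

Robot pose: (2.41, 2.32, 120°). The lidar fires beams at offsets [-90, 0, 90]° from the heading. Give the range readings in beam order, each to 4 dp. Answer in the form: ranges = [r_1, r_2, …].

ranges = [0.6813, 1.9399, 1.6281]

beam 1: φ=-90°, α=30°
  cosα=0.8660 sinα=0.5000 | (2,2) | tMaxX 0.6813 tMaxY 1.3600 | tΔX 1.1547 tΔY 2.0000
    t=0.6813 [x] (3,2) — stop
  → r_1 = 0.6813
beam 2: φ=0°, α=120°
  cosα=-0.5000 sinα=0.8660 | (2,2) | tMaxX 0.8200 tMaxY 0.7852 | tΔX 2.0000 tΔY 1.1547
    t=0.7852 [y] (2,3)
    t=0.8200 [x] (1,3)
    t=1.9399 [y] (1,4) — stop
  → r_2 = 1.9399
beam 3: φ=90°, α=210°
  cosα=-0.8660 sinα=-0.5000 | (2,2) | tMaxX 0.4734 tMaxY 0.6400 | tΔX 1.1547 tΔY 2.0000
    t=0.4734 [x] (1,2)
    t=0.6400 [y] (1,1)
    t=1.6281 [x] (0,1) — stop
  → r_3 = 1.6281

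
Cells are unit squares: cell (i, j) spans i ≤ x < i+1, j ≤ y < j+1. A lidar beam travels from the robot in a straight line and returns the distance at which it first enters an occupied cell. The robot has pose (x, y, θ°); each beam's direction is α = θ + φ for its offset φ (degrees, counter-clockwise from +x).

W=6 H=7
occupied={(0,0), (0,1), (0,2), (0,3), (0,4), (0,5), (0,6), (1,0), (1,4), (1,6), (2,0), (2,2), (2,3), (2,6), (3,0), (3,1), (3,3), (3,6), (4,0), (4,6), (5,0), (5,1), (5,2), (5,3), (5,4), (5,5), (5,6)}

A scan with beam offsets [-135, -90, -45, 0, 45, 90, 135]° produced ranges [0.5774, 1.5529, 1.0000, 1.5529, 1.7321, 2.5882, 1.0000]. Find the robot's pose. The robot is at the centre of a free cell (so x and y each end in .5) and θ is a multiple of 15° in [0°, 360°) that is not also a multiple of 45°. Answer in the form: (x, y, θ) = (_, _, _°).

(x, y, θ) = (2.5, 5.5, 255°)

Enumerate (i+0.5, j+0.5, θ) over the 15 free cells and 16 admissible headings. For each, cast all 7 beams and compare to the given ranges.
  (4.5, 4.5, 345°): beam 1 = 1.0000 ≠ 0.5774 ✗
  (4.5, 3.5, 195°): beam 1 = 1.0000 ≠ 0.5774 ✗
  (3.5, 4.5, 210°): beam 1 = 1.5529 ≠ 0.5774 ✗
  …
  (2.5, 5.5, 255°): r_1=0.5774, r_2=1.5529, r_3=1.0000, r_4=1.5529, r_5=1.7321, r_6=2.5882, r_7=1.0000 — all match ✓
No second candidate reproduces the full scan.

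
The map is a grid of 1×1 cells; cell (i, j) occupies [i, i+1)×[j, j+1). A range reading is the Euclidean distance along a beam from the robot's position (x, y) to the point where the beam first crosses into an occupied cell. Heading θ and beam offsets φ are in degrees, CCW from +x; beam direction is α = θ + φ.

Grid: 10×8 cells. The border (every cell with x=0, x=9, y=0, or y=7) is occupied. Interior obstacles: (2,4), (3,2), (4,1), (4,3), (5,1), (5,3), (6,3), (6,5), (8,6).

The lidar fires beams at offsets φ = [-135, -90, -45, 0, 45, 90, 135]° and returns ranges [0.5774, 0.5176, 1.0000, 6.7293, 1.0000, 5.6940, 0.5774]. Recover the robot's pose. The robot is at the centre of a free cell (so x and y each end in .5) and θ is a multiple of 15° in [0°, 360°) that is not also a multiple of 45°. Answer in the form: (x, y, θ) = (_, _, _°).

Candidates: 39 free-cell centres × 16 headings = 624 poses. Raycast each; keep the one whose scan matches to 4 dp.
  (6.5, 2.5, 255°): beam 2 = 1.9319 ≠ 0.5176 ✗
  (1.5, 4.5, 120°): beam 1 = 0.5176 ≠ 0.5774 ✗
  (7.5, 3.5, 330°): beam 1 = 0.5176 ≠ 0.5774 ✗
  …
  (7.5, 6.5, 195°): r_1=0.5774, r_2=0.5176, r_3=1.0000, r_4=6.7293, r_5=1.0000, r_6=5.6940, r_7=0.5774 — all match ✓
Only this pose fits every beam.

(x, y, θ) = (7.5, 6.5, 195°)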